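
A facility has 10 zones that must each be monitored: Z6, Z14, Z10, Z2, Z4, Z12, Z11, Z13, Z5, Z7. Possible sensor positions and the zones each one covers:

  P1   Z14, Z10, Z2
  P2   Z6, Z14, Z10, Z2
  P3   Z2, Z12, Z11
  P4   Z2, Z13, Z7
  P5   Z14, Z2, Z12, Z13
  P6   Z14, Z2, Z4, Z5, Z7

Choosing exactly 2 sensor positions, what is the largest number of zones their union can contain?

Choosing P2, P6 covers {Z6, Z14, Z10, Z2, Z4, Z5, Z7} — 7 zones.
No choice of 2 sensor positions does better; here Z12, Z11, Z13 are left uncovered.

7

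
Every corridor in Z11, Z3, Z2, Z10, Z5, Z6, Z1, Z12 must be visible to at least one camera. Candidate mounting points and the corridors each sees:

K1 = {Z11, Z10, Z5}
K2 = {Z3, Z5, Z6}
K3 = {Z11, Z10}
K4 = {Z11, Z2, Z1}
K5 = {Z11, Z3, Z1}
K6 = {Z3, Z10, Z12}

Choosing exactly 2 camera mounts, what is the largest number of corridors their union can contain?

6

Choosing K2, K4 covers {Z11, Z3, Z2, Z5, Z6, Z1} — 6 corridors.
No choice of 2 camera mounts does better; here Z10, Z12 are left uncovered.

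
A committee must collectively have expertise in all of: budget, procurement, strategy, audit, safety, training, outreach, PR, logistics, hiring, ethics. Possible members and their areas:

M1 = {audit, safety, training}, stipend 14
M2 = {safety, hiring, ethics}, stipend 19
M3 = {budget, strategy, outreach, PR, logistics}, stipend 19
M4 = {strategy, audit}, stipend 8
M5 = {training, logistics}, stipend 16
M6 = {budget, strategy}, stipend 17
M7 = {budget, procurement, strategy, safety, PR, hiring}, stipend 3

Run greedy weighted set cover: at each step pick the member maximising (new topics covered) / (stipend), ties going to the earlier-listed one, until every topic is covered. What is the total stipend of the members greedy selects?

55

Pick 1: M7 adds 6 new (budget, procurement, strategy, safety, PR, hiring) at stipend 3 (ratio 6/3).
Pick 2: M1 adds 2 new (audit, training) at stipend 14 (ratio 2/14).
Pick 3: M3 adds 2 new (outreach, logistics) at stipend 19 (ratio 2/19).
Pick 4: M2 adds 1 new (ethics) at stipend 19 (ratio 1/19).
Greedy total stipend: 3 + 14 + 19 + 19 = 55.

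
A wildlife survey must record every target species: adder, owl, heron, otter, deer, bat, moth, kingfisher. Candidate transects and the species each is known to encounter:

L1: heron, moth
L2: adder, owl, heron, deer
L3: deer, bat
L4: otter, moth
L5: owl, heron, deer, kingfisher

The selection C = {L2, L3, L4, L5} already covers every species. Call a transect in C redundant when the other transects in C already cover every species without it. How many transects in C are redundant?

0

Drop L2: adder uncovered — not redundant.
Drop L3: bat uncovered — not redundant.
Drop L4: otter, moth uncovered — not redundant.
Drop L5: kingfisher uncovered — not redundant.
None of the transects in C is redundant.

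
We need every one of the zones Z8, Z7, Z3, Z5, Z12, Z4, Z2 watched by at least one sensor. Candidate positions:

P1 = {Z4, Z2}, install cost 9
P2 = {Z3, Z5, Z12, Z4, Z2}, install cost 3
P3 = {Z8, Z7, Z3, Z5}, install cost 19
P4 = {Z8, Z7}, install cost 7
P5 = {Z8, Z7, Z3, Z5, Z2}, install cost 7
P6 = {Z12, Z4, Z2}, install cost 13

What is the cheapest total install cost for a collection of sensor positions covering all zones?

P2, P4 cover every zone at install cost 3 + 7 = 10.
Any cover uses at least 2 sensor positions; among all covering selections none totals below 10.

10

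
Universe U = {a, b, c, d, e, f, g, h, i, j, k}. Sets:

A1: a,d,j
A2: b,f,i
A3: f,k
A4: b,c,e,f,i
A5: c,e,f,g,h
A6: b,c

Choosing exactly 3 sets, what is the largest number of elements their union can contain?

Choosing A1, A2, A5 covers {a, b, c, d, e, f, g, h, i, j} — 10 elements.
No choice of 3 sets does better; here k is left uncovered.

10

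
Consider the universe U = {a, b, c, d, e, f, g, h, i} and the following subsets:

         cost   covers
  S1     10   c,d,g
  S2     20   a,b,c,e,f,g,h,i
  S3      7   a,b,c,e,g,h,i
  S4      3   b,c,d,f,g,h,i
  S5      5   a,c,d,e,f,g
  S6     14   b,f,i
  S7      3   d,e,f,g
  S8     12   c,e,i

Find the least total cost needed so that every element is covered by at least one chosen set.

S4, S5 cover every element at cost 3 + 5 = 8.
Any cover uses at least 2 sets; among all covering selections none totals below 8.

8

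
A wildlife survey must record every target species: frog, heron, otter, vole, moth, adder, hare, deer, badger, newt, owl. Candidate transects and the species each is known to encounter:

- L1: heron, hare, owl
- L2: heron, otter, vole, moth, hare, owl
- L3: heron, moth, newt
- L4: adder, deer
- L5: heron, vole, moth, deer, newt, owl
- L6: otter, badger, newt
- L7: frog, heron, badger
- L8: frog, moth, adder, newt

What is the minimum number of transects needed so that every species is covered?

L1, L5, L6, L8 together cover {frog, heron, otter, vole, moth, adder, hare, deer, badger, newt, owl} — every species.
No 3 of the 8 transects cover everything (all 56 triples fall short), so 4 is minimum.

4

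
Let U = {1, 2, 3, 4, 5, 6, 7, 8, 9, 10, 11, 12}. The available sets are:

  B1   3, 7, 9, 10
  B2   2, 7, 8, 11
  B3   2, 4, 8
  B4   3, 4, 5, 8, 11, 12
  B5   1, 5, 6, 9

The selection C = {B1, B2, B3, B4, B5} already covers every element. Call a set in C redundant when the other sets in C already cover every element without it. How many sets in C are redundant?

Drop B1: 10 uncovered — not redundant.
Drop B2: the rest still cover every element — redundant.
Drop B3: the rest still cover every element — redundant.
Drop B4: 12 uncovered — not redundant.
Drop B5: 1, 6 uncovered — not redundant.
2 redundant: B2, B3.

2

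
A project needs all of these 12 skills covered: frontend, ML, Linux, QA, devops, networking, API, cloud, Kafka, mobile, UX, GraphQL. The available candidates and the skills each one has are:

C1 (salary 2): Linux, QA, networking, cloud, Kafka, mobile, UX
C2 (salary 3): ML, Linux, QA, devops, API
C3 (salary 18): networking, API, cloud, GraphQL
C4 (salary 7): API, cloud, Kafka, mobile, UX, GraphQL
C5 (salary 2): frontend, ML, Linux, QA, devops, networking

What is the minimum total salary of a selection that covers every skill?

9

C4, C5 cover every skill at salary 7 + 2 = 9.
Any cover uses at least 2 candidates; among all covering selections none totals below 9.
Greedy by coverage-per-salary would pick C1, C5, C2, C4 for 14 — worse than the optimum 9.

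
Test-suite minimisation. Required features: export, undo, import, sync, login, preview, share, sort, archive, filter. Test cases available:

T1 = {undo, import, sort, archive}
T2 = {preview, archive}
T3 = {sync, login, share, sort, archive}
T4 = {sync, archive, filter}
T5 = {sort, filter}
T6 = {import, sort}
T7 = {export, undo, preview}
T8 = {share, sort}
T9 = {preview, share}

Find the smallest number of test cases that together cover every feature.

4

T1, T3, T4, T7 together cover {export, undo, import, sync, login, preview, share, sort, archive, filter} — every feature.
No 3 of the 9 test cases cover everything (all 84 triples fall short), so 4 is minimum.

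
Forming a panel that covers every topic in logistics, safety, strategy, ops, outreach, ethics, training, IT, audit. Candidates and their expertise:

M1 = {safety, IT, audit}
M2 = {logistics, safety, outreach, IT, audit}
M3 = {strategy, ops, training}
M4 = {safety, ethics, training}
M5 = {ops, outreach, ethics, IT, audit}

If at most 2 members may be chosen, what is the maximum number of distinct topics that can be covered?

8

Choosing M2, M3 covers {logistics, safety, strategy, ops, outreach, training, IT, audit} — 8 topics.
No choice of 2 members does better; here ethics is left uncovered.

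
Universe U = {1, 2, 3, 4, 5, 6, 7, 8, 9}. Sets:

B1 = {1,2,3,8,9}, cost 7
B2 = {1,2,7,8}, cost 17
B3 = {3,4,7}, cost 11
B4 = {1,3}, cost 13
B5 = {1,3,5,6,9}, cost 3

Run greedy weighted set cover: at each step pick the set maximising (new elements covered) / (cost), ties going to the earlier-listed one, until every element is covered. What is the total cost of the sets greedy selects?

21

Pick 1: B5 adds 5 new (1, 3, 5, 6, 9) at cost 3 (ratio 5/3).
Pick 2: B1 adds 2 new (2, 8) at cost 7 (ratio 2/7).
Pick 3: B3 adds 2 new (4, 7) at cost 11 (ratio 2/11).
Greedy total cost: 3 + 7 + 11 = 21.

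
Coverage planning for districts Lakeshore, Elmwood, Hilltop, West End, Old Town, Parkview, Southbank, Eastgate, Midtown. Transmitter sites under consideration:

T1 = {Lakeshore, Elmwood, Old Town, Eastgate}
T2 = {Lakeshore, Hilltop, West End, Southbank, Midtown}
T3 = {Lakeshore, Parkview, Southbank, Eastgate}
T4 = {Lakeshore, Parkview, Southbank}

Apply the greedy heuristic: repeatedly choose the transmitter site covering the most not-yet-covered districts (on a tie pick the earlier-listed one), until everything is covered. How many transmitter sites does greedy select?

Pick 1: T2 covers 5 new districts (Lakeshore, Hilltop, West End, Southbank, Midtown).
Pick 2: T1 covers 3 new districts (Elmwood, Old Town, Eastgate).
Pick 3: T3 covers 1 new districts (Parkview).
Greedy uses 3 transmitter sites.

3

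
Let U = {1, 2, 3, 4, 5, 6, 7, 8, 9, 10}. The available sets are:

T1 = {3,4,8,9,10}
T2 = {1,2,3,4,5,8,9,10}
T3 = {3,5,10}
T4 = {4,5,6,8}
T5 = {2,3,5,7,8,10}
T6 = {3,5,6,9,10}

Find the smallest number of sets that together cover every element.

3

T2, T4, T5 together cover {1, 2, 3, 4, 5, 6, 7, 8, 9, 10} — every element.
No 2 of the 6 sets cover everything (all 15 pairs fall short), so 3 is minimum.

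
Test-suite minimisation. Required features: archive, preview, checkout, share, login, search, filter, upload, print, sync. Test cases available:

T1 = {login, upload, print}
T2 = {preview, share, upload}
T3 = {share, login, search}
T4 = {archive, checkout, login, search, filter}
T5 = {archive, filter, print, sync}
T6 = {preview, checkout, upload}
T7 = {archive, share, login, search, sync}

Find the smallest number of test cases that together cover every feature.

3

T2, T4, T5 together cover {archive, preview, checkout, share, login, search, filter, upload, print, sync} — every feature.
No 2 of the 7 test cases cover everything (all 21 pairs fall short), so 3 is minimum.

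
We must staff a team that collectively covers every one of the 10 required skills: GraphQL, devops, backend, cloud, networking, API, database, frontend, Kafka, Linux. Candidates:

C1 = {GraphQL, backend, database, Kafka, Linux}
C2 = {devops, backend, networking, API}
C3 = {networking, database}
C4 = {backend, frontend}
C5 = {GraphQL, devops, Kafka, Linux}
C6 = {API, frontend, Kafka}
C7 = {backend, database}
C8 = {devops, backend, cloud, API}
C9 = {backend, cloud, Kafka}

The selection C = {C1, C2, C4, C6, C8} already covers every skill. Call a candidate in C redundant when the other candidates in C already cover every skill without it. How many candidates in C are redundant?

Drop C1: GraphQL, database, Linux uncovered — not redundant.
Drop C2: networking uncovered — not redundant.
Drop C4: the rest still cover every skill — redundant.
Drop C6: the rest still cover every skill — redundant.
Drop C8: cloud uncovered — not redundant.
2 redundant: C4, C6.

2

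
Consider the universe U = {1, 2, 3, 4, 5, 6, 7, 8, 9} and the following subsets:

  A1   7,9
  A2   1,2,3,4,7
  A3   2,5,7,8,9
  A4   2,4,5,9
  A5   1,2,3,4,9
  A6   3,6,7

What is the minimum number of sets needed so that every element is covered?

A2, A3, A6 together cover {1, 2, 3, 4, 5, 6, 7, 8, 9} — every element.
No 2 of the 6 sets cover everything (all 15 pairs fall short), so 3 is minimum.

3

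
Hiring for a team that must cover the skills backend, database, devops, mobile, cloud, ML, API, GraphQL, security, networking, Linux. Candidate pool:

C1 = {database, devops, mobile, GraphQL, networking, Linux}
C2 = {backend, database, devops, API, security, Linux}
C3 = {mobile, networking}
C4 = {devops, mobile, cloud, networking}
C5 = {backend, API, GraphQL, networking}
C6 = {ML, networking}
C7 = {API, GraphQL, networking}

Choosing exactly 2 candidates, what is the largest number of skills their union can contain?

9

Choosing C1, C2 covers {backend, database, devops, mobile, API, GraphQL, security, networking, Linux} — 9 skills.
No choice of 2 candidates does better; here cloud, ML are left uncovered.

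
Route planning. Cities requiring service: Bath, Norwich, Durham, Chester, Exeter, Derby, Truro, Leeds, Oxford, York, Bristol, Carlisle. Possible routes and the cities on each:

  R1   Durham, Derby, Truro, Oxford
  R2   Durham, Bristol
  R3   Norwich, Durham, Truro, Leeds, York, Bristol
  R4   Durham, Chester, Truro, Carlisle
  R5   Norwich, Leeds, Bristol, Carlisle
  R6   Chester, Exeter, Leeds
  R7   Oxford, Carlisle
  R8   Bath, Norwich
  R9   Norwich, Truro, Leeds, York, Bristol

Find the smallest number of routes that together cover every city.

R1, R3, R4, R6, R8 together cover {Bath, Norwich, Durham, Chester, Exeter, Derby, Truro, Leeds, Oxford, York, Bristol, Carlisle} — every city.
No 4 of the 9 routes cover everything (all 126 size-4 selections fall short), so 5 is minimum.

5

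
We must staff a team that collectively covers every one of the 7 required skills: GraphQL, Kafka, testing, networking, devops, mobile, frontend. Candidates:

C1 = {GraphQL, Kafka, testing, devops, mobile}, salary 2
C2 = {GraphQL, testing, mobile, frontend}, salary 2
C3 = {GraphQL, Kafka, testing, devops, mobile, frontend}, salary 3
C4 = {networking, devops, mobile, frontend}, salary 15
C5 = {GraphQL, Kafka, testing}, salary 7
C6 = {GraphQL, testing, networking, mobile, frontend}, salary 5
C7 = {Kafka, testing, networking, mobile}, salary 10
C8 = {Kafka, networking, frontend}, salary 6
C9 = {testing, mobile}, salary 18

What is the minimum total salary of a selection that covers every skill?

C1, C6 cover every skill at salary 2 + 5 = 7.
Any cover uses at least 2 candidates; among all covering selections none totals below 7.
Greedy by coverage-per-salary would pick C1, C2, C6 for 9 — worse than the optimum 7.

7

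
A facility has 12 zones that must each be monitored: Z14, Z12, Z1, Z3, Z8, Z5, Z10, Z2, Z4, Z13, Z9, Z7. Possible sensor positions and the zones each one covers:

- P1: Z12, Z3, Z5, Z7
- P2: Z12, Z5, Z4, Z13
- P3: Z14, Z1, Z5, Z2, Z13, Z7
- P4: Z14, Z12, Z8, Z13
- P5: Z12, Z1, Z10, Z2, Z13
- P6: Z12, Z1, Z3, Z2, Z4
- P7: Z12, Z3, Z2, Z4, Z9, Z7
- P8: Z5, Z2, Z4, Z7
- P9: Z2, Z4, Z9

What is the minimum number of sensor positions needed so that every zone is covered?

4

P1, P4, P5, P7 together cover {Z14, Z12, Z1, Z3, Z8, Z5, Z10, Z2, Z4, Z13, Z9, Z7} — every zone.
No 3 of the 9 sensor positions cover everything (all 84 triples fall short), so 4 is minimum.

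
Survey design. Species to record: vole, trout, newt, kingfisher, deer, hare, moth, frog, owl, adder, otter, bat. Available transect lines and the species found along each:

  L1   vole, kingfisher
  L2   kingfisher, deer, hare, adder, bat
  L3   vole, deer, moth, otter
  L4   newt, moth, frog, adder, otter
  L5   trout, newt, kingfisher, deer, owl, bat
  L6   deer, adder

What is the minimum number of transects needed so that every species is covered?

4

L1, L2, L4, L5 together cover {vole, trout, newt, kingfisher, deer, hare, moth, frog, owl, adder, otter, bat} — every species.
No 3 of the 6 transects cover everything (all 20 triples fall short), so 4 is minimum.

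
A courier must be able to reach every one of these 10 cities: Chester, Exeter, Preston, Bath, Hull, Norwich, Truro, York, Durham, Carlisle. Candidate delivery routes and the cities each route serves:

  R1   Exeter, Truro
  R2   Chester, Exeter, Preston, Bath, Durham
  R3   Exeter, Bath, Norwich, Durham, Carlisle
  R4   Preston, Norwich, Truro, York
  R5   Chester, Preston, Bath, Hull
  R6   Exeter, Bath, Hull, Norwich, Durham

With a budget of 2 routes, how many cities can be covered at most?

Choosing R2, R4 covers {Chester, Exeter, Preston, Bath, Norwich, Truro, York, Durham} — 8 cities.
No choice of 2 routes does better; here Hull, Carlisle are left uncovered.

8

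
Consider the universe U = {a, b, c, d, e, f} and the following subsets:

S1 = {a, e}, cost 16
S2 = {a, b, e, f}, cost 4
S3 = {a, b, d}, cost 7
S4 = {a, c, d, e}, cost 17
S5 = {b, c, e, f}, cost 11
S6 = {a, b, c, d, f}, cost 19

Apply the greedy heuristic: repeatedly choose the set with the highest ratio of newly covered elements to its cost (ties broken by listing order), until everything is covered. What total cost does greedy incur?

22

Pick 1: S2 adds 4 new (a, b, e, f) at cost 4 (ratio 4/4).
Pick 2: S3 adds 1 new (d) at cost 7 (ratio 1/7).
Pick 3: S5 adds 1 new (c) at cost 11 (ratio 1/11).
Greedy total cost: 4 + 7 + 11 = 22. (The true optimum is 18, so greedy overshoots here.)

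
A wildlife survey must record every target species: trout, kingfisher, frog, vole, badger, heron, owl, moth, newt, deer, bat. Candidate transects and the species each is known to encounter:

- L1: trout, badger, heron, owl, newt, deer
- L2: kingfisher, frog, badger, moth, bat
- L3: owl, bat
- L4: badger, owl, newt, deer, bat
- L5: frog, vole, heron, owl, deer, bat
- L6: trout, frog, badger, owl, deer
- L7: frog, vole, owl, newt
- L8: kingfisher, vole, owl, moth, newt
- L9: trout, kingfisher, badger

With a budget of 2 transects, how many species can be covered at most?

10

Choosing L1, L2 covers {trout, kingfisher, frog, badger, heron, owl, moth, newt, deer, bat} — 10 species.
No choice of 2 transects does better; here vole is left uncovered.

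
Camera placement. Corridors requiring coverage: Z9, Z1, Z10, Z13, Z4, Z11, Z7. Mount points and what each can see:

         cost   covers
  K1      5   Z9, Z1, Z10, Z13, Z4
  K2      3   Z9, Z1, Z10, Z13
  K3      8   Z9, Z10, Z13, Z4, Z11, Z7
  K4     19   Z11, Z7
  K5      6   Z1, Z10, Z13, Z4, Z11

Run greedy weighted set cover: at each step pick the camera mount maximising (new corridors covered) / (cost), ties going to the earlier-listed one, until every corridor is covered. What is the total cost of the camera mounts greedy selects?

11

Pick 1: K2 adds 4 new (Z9, Z1, Z10, Z13) at cost 3 (ratio 4/3).
Pick 2: K3 adds 3 new (Z4, Z11, Z7) at cost 8 (ratio 3/8).
Greedy total cost: 3 + 8 = 11.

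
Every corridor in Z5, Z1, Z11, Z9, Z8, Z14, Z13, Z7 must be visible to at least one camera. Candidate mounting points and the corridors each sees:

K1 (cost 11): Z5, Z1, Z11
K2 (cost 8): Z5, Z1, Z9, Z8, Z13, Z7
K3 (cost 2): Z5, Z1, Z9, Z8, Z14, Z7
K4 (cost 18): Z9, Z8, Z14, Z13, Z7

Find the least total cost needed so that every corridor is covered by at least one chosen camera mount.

K1, K2, K3 cover every corridor at cost 11 + 8 + 2 = 21.
Any cover uses at least 2 camera mounts; among all covering selections none totals below 21.

21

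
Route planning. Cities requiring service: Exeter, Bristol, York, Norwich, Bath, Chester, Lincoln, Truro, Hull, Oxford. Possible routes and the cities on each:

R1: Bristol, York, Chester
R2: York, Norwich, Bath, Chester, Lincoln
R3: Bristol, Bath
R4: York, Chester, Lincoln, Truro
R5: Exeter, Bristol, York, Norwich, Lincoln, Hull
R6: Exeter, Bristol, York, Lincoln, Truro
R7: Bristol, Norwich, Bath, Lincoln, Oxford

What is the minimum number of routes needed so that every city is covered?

3

R4, R5, R7 together cover {Exeter, Bristol, York, Norwich, Bath, Chester, Lincoln, Truro, Hull, Oxford} — every city.
No 2 of the 7 routes cover everything (all 21 pairs fall short), so 3 is minimum.
Greedy (largest uncovered first) would take R5, R2, R4, R7 — 4 routes — but 3 suffice.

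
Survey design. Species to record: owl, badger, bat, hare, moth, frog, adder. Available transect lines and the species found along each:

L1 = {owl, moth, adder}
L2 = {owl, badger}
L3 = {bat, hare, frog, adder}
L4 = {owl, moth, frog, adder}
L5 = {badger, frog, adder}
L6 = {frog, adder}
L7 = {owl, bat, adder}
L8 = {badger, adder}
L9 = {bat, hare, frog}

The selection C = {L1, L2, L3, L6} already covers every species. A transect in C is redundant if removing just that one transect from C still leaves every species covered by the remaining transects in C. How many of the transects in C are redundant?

1

Drop L1: moth uncovered — not redundant.
Drop L2: badger uncovered — not redundant.
Drop L3: bat, hare uncovered — not redundant.
Drop L6: the rest still cover every species — redundant.
1 redundant: L6.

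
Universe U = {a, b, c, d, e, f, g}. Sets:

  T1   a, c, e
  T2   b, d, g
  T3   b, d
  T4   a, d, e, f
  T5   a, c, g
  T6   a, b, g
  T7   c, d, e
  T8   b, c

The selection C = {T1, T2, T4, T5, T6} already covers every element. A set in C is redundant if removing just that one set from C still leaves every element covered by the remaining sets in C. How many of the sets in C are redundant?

Drop T1: the rest still cover every element — redundant.
Drop T2: the rest still cover every element — redundant.
Drop T4: f uncovered — not redundant.
Drop T5: the rest still cover every element — redundant.
Drop T6: the rest still cover every element — redundant.
4 redundant: T1, T2, T5, T6.

4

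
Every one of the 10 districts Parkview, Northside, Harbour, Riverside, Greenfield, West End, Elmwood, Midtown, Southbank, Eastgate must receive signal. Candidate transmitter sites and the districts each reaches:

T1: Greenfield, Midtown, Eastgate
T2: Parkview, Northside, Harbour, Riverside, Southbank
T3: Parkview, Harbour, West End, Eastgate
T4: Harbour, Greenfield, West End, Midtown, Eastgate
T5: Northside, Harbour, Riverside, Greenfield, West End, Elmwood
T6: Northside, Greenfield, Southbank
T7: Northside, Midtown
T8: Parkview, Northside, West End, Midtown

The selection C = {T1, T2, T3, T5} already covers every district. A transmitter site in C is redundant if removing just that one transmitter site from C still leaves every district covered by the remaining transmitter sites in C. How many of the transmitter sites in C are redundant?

Drop T1: Midtown uncovered — not redundant.
Drop T2: Southbank uncovered — not redundant.
Drop T3: the rest still cover every district — redundant.
Drop T5: Elmwood uncovered — not redundant.
1 redundant: T3.

1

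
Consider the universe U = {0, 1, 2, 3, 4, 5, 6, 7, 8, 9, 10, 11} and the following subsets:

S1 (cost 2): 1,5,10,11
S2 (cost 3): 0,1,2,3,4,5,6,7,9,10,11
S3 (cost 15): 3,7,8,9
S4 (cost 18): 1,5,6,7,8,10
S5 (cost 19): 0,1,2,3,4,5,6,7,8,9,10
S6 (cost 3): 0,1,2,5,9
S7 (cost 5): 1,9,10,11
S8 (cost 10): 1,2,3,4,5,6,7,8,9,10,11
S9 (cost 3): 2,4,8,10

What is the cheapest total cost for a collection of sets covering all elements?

6

S2, S9 cover every element at cost 3 + 3 = 6.
Any cover uses at least 2 sets; among all covering selections none totals below 6.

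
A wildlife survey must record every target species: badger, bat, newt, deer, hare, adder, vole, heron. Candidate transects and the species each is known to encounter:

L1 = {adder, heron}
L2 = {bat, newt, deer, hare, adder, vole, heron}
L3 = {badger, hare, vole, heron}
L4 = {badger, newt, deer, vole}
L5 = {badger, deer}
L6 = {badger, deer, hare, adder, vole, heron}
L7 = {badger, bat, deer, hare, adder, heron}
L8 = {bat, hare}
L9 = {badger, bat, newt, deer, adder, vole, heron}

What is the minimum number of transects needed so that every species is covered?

2

L2, L3 together cover {badger, bat, newt, deer, hare, adder, vole, heron} — every species.
No single transect contains all 8 species, so 2 is optimal.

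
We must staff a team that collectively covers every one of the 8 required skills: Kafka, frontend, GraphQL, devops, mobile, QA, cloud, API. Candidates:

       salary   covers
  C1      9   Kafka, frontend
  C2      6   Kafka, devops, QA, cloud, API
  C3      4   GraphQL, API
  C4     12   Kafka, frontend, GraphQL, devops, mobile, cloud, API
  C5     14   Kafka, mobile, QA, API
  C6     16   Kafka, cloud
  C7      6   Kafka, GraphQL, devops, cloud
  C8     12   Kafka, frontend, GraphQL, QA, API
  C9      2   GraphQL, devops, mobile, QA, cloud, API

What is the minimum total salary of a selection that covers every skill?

11

C1, C9 cover every skill at salary 9 + 2 = 11.
Any cover uses at least 2 candidates; among all covering selections none totals below 11.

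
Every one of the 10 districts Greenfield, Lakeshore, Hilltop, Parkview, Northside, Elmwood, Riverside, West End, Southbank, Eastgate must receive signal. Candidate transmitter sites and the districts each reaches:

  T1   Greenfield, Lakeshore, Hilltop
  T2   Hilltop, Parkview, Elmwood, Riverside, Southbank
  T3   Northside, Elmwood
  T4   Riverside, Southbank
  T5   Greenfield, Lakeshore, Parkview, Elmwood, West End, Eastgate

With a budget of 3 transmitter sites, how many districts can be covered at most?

Choosing T2, T3, T5 covers {Greenfield, Lakeshore, Hilltop, Parkview, Northside, Elmwood, Riverside, West End, Southbank, Eastgate} — 10 districts.
That is all 10 districts.

10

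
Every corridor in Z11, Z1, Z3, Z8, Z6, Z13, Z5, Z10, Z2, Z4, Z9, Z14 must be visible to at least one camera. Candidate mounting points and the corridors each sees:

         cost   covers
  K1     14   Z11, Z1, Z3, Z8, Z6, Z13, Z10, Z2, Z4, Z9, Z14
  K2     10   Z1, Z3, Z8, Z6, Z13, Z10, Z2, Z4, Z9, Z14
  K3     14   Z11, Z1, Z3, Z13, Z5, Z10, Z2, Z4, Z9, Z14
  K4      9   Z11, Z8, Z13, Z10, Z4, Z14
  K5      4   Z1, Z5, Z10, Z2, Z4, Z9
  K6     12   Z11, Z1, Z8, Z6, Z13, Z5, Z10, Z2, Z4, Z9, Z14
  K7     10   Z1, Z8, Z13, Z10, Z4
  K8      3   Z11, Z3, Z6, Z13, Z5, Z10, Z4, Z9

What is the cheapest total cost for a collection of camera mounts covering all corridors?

13

K2, K8 cover every corridor at cost 10 + 3 = 13.
Any cover uses at least 2 camera mounts; among all covering selections none totals below 13.
Greedy by coverage-per-cost would pick K8, K5, K4 for 16 — worse than the optimum 13.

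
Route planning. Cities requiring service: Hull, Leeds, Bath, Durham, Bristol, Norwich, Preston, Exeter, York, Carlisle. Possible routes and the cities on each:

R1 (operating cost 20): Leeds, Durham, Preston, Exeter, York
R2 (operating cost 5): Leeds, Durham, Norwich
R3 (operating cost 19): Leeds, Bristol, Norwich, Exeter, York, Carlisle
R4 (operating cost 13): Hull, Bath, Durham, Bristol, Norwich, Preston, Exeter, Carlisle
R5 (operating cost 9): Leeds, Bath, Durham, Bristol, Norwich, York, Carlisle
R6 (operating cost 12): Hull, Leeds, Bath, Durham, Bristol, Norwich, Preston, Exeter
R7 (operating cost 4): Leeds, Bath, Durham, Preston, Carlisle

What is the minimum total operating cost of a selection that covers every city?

R5, R6 cover every city at operating cost 9 + 12 = 21.
Any cover uses at least 2 routes; among all covering selections none totals below 21.

21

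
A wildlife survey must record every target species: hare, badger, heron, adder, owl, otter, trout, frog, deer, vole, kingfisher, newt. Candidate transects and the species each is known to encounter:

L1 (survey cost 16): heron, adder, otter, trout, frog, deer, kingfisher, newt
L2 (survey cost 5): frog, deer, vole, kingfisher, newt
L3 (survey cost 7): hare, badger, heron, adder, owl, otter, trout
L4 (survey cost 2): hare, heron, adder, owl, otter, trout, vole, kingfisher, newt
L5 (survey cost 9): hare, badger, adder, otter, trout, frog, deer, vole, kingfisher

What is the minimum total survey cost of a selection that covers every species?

11

L4, L5 cover every species at survey cost 2 + 9 = 11.
Any cover uses at least 2 transects; among all covering selections none totals below 11.
Greedy by coverage-per-survey cost would pick L4, L2, L3 for 14 — worse than the optimum 11.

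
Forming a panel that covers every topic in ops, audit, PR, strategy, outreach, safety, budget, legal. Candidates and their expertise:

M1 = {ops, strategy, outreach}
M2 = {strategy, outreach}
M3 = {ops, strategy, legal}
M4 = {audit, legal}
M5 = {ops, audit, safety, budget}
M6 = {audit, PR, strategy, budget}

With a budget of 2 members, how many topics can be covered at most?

Choosing M1, M5 covers {ops, audit, strategy, outreach, safety, budget} — 6 topics.
No choice of 2 members does better; here PR, legal are left uncovered.

6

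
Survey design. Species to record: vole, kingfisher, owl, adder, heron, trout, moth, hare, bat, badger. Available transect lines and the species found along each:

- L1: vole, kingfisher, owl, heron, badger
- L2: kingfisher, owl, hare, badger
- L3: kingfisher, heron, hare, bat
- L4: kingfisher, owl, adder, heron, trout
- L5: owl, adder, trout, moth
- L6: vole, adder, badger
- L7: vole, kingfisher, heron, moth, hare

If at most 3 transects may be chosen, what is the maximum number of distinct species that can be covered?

Choosing L1, L3, L5 covers {vole, kingfisher, owl, adder, heron, trout, moth, hare, bat, badger} — 10 species.
That is all 10 species.

10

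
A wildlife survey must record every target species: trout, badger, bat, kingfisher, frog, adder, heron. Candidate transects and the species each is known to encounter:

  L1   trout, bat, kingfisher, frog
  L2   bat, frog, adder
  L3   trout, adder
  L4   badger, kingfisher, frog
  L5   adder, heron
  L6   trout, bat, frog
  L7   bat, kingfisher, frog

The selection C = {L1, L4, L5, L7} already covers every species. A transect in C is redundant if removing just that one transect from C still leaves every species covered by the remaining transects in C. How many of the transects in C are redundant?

1

Drop L1: trout uncovered — not redundant.
Drop L4: badger uncovered — not redundant.
Drop L5: adder, heron uncovered — not redundant.
Drop L7: the rest still cover every species — redundant.
1 redundant: L7.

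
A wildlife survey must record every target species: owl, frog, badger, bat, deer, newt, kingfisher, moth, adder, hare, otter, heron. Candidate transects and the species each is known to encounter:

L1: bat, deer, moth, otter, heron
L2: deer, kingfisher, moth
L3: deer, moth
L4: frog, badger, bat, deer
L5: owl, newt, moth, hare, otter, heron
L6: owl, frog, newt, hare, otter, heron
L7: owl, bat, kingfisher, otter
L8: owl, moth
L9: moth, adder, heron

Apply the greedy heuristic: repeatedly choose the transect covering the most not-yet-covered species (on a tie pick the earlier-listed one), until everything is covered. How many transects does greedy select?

Pick 1: L5 covers 6 new species (owl, newt, moth, hare, otter, heron).
Pick 2: L4 covers 4 new species (frog, badger, bat, deer).
Pick 3: L2 covers 1 new species (kingfisher).
Pick 4: L9 covers 1 new species (adder).
Greedy uses 4 transects.

4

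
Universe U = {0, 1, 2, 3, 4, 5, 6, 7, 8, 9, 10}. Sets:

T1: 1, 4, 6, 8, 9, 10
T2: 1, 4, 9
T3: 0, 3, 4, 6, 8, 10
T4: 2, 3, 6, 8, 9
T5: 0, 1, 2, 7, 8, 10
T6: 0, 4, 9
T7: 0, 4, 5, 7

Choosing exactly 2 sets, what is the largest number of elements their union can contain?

Choosing T1, T5 covers {0, 1, 2, 4, 6, 7, 8, 9, 10} — 9 elements.
No choice of 2 sets does better; here 3, 5 are left uncovered.

9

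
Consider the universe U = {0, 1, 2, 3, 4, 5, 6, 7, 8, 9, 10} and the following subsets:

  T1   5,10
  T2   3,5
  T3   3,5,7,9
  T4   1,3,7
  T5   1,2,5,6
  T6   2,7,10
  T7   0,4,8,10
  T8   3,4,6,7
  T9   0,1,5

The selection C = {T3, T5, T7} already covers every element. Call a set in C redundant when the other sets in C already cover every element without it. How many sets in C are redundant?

0

Drop T3: 3, 7, 9 uncovered — not redundant.
Drop T5: 1, 2, 6 uncovered — not redundant.
Drop T7: 0, 4, 8, 10 uncovered — not redundant.
None of the sets in C is redundant.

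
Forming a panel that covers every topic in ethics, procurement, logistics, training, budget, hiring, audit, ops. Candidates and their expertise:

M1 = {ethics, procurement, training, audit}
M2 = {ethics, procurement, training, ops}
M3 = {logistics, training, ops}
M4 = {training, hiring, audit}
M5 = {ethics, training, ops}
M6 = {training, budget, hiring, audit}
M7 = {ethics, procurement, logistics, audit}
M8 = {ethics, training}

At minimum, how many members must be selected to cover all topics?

M1, M3, M6 together cover {ethics, procurement, logistics, training, budget, hiring, audit, ops} — every topic.
No 2 of the 8 members cover everything (all 28 pairs fall short), so 3 is minimum.

3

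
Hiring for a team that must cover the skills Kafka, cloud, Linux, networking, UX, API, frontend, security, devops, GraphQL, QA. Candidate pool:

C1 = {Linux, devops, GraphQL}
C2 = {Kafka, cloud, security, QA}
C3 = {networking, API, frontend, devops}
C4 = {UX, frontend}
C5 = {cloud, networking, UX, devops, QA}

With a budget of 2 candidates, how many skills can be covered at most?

Choosing C2, C3 covers {Kafka, cloud, networking, API, frontend, security, devops, QA} — 8 skills.
No choice of 2 candidates does better; here Linux, UX, GraphQL are left uncovered.

8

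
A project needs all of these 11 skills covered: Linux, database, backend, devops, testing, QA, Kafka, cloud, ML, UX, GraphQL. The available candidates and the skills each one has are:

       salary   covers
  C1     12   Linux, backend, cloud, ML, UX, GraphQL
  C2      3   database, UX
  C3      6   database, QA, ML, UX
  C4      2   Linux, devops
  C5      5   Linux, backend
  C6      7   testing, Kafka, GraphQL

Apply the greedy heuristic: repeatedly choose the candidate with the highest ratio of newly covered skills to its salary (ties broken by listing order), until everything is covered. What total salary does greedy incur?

Pick 1: C4 adds 2 new (Linux, devops) at salary 2 (ratio 2/2).
Pick 2: C2 adds 2 new (database, UX) at salary 3 (ratio 2/3).
Pick 3: C6 adds 3 new (testing, Kafka, GraphQL) at salary 7 (ratio 3/7).
Pick 4: C3 adds 2 new (QA, ML) at salary 6 (ratio 2/6).
Pick 5: C5 adds 1 new (backend) at salary 5 (ratio 1/5).
Pick 6: C1 adds 1 new (cloud) at salary 12 (ratio 1/12).
Greedy total salary: 2 + 3 + 7 + 6 + 5 + 12 = 35. (The true optimum is 27, so greedy overshoots here.)

35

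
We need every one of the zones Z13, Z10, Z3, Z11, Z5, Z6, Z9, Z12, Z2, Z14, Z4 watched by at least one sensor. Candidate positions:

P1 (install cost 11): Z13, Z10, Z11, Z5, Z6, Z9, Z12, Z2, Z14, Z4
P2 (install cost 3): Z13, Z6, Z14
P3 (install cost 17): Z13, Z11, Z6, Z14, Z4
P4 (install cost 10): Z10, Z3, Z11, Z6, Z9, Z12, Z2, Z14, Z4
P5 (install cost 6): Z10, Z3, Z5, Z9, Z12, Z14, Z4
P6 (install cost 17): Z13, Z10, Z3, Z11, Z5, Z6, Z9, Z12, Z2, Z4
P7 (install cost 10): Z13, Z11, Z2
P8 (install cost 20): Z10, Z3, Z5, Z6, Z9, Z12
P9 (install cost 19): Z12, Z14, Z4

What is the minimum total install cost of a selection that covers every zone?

P1, P5 cover every zone at install cost 11 + 6 = 17.
Any cover uses at least 2 sensor positions; among all covering selections none totals below 17.

17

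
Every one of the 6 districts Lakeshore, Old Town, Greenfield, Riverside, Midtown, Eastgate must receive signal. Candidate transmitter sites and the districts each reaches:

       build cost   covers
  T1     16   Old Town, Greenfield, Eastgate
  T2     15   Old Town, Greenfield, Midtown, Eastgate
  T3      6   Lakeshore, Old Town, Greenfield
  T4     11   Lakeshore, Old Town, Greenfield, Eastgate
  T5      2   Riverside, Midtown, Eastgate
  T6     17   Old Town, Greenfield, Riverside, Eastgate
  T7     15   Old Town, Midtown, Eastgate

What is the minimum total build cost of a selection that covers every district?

T3, T5 cover every district at build cost 6 + 2 = 8.
Any cover uses at least 2 transmitter sites; among all covering selections none totals below 8.

8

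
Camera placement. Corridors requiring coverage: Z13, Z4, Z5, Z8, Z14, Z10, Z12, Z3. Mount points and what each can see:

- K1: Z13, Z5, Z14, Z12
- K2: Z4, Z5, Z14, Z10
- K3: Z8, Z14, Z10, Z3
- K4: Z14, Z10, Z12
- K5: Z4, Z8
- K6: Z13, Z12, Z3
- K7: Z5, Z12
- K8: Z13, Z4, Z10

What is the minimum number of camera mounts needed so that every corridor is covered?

3

K1, K2, K3 together cover {Z13, Z4, Z5, Z8, Z14, Z10, Z12, Z3} — every corridor.
No 2 of the 8 camera mounts cover everything (all 28 pairs fall short), so 3 is minimum.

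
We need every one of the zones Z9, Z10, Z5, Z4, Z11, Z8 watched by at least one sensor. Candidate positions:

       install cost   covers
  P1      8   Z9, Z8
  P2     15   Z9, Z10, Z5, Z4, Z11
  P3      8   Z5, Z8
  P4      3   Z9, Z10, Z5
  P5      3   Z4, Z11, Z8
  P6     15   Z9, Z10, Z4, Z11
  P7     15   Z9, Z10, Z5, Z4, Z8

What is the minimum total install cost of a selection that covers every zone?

6

P4, P5 cover every zone at install cost 3 + 3 = 6.
Any cover uses at least 2 sensor positions; among all covering selections none totals below 6.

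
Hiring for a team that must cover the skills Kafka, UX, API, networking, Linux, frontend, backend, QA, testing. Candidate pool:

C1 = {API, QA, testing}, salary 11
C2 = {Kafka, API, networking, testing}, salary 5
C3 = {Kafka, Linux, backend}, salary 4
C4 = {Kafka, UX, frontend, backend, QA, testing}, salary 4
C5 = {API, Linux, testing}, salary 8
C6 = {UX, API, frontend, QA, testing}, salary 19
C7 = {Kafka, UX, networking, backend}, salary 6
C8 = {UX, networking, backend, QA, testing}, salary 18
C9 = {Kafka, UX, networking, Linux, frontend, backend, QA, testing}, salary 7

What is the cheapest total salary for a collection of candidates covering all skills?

C2, C9 cover every skill at salary 5 + 7 = 12.
Any cover uses at least 2 candidates; among all covering selections none totals below 12.
Greedy by coverage-per-salary would pick C4, C2, C3 for 13 — worse than the optimum 12.

12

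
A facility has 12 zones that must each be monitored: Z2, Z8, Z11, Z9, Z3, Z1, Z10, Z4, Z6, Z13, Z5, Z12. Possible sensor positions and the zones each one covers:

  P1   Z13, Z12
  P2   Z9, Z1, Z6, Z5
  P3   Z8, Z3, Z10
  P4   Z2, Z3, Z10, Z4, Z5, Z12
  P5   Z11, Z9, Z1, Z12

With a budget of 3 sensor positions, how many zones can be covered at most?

10

Choosing P1, P2, P4 covers {Z2, Z9, Z3, Z1, Z10, Z4, Z6, Z13, Z5, Z12} — 10 zones.
No choice of 3 sensor positions does better; here Z8, Z11 are left uncovered.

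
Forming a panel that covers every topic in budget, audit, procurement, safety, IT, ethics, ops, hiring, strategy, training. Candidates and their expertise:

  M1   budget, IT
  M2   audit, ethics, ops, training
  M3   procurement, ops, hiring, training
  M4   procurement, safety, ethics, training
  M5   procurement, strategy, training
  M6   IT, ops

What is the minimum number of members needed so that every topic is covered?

M1, M2, M3, M4, M5 together cover {budget, audit, procurement, safety, IT, ethics, ops, hiring, strategy, training} — every topic.
No 4 of the 6 members cover everything (all 15 size-4 selections fall short), so 5 is minimum.

5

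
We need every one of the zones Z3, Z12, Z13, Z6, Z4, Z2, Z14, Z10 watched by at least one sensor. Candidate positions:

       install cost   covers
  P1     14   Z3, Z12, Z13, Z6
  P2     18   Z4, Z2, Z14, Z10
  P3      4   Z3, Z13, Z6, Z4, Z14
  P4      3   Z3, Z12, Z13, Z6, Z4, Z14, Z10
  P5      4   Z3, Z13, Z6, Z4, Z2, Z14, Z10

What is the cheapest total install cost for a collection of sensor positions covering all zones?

P4, P5 cover every zone at install cost 3 + 4 = 7.
Any cover uses at least 2 sensor positions; among all covering selections none totals below 7.

7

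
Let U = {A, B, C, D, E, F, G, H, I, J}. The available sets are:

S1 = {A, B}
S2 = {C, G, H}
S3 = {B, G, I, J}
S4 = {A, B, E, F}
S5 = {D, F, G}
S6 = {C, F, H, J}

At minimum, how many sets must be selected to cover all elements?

4

S2, S3, S4, S5 together cover {A, B, C, D, E, F, G, H, I, J} — every element.
No 3 of the 6 sets cover everything (all 20 triples fall short), so 4 is minimum.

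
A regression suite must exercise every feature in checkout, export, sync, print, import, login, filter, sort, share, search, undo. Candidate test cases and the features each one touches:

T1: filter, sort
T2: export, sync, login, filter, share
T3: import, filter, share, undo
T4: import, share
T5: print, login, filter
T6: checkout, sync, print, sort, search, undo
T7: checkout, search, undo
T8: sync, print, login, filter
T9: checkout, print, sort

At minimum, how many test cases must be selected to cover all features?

3

T2, T3, T6 together cover {checkout, export, sync, print, import, login, filter, sort, share, search, undo} — every feature.
No 2 of the 9 test cases cover everything (all 36 pairs fall short), so 3 is minimum.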